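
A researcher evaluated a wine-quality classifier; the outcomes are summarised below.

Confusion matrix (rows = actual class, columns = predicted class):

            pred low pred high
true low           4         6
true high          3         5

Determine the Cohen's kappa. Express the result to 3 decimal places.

0.024

Observed agreement pₒ = trace/N = 9/18 = 0.5000
Expected agreement pₑ = Σ (rowᵢ·colᵢ)/N² = (10·7 + 8·11)/18² = 0.4877
κ = (pₒ − pₑ)/(1 − pₑ) = (0.5000 − 0.4877)/(1 − 0.4877) = 0.024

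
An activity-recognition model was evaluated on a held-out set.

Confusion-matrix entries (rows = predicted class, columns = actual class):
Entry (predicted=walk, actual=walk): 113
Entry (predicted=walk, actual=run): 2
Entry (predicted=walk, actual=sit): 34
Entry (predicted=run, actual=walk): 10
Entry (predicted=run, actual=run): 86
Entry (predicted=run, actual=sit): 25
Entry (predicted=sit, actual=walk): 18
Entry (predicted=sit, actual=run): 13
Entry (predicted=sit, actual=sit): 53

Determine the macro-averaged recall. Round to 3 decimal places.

0.709

Per-class recall (TP/(TP+FN)):
  walk: TP=113, FN=10+18=28 → 113/141 = 0.8014
  run: TP=86, FN=2+13=15 → 86/101 = 0.8515
  sit: TP=53, FN=34+25=59 → 53/112 = 0.4732
Macro-recall = mean = (0.8014 + 0.8515 + 0.4732) / 3 = 0.709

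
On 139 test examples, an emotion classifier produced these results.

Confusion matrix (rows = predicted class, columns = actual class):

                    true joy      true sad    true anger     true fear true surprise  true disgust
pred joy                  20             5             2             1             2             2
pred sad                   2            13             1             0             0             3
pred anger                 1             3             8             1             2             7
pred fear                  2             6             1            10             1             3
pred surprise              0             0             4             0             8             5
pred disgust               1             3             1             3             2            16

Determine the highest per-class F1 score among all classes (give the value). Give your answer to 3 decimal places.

Per-class F1 score (2·TP/(2·TP+FP+FN)):
  joy: TP=20, FP=5+2+1+2+2=12, FN=2+1+2+0+1=6 → 40/58 = 0.6897
  sad: TP=13, FP=2+1+0+0+3=6, FN=5+3+6+0+3=17 → 26/49 = 0.5306
  anger: TP=8, FP=1+3+1+2+7=14, FN=2+1+1+4+1=9 → 16/39 = 0.4103
  fear: TP=10, FP=2+6+1+1+3=13, FN=1+0+1+0+3=5 → 20/38 = 0.5263
  surprise: TP=8, FP=0+0+4+0+5=9, FN=2+0+2+1+2=7 → 16/32 = 0.5000
  disgust: TP=16, FP=1+3+1+3+2=10, FN=2+3+7+3+5=20 → 32/62 = 0.5161
Highest is class 'joy' with F1 score = 0.690.

0.690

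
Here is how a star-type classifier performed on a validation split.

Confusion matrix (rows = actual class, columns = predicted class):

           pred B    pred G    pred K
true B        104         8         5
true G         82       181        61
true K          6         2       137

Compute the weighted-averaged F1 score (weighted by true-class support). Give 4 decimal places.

0.7179

Per-class F1 score (2·TP/(2·TP+FP+FN)):
  B: TP=104, FP=82+6=88, FN=8+5=13 → 208/309 = 0.67314
  G: TP=181, FP=8+2=10, FN=82+61=143 → 362/515 = 0.70291
  K: TP=137, FP=5+61=66, FN=6+2=8 → 274/348 = 0.78736
Weighted-F1 score = Σ (supportᵢ/N)·F1 scoreᵢ with N=586: (117/586)·0.67314 + (324/586)·0.70291 + (145/586)·0.78736 = 0.7179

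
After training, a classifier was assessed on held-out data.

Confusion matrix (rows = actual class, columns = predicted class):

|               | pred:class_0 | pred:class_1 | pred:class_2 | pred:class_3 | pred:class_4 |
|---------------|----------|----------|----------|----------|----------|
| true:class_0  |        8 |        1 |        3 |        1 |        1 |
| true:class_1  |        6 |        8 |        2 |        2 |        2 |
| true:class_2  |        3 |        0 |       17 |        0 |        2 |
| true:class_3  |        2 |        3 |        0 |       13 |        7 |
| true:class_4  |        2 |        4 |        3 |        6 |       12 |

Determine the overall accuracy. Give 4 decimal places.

0.5370

Accuracy = trace / total = (8+8+17+13+12=58) / 108 = 58/108 = 0.5370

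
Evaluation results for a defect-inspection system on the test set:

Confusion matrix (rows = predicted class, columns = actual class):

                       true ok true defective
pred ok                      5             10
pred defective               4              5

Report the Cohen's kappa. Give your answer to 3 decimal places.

Observed agreement pₒ = trace/N = 10/24 = 0.4167
Expected agreement pₑ = Σ (rowᵢ·colᵢ)/N² = (9·15 + 15·9)/24² = 0.4688
κ = (pₒ − pₑ)/(1 − pₑ) = (0.4167 − 0.4688)/(1 − 0.4688) = -0.098

-0.098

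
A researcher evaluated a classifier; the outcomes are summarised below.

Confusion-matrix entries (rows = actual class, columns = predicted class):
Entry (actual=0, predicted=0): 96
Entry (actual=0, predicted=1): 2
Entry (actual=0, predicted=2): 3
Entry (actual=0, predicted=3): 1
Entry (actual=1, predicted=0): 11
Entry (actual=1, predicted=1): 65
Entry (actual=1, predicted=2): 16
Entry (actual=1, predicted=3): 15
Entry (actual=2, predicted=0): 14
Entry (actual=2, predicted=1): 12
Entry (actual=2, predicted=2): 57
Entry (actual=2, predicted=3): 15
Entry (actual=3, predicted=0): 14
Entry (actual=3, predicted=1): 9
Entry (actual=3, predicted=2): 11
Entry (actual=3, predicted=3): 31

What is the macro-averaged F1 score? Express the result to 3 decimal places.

0.645

Per-class F1 score (2·TP/(2·TP+FP+FN)):
  0: TP=96, FP=11+14+14=39, FN=2+3+1=6 → 192/237 = 0.8101
  1: TP=65, FP=2+12+9=23, FN=11+16+15=42 → 130/195 = 0.6667
  2: TP=57, FP=3+16+11=30, FN=14+12+15=41 → 114/185 = 0.6162
  3: TP=31, FP=1+15+15=31, FN=14+9+11=34 → 62/127 = 0.4882
Macro-F1 score = mean = (0.8101 + 0.6667 + 0.6162 + 0.4882) / 4 = 0.645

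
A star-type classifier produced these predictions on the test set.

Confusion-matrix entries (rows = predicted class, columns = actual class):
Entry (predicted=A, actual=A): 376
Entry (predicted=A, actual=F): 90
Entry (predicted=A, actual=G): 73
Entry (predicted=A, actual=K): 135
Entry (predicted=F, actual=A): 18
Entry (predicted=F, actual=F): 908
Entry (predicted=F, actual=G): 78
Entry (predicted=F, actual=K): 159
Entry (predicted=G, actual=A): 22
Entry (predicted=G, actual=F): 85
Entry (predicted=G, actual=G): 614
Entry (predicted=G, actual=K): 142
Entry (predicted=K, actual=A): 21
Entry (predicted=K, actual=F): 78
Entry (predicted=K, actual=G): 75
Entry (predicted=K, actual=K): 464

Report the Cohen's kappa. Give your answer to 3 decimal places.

Observed agreement pₒ = trace/N = 2362/3338 = 0.7076
Expected agreement pₑ = Σ (rowᵢ·colᵢ)/N² = (437·674 + 1161·1163 + 840·863 + 900·638)/3338² = 0.2642
κ = (pₒ − pₑ)/(1 − pₑ) = (0.7076 − 0.2642)/(1 − 0.2642) = 0.603

0.603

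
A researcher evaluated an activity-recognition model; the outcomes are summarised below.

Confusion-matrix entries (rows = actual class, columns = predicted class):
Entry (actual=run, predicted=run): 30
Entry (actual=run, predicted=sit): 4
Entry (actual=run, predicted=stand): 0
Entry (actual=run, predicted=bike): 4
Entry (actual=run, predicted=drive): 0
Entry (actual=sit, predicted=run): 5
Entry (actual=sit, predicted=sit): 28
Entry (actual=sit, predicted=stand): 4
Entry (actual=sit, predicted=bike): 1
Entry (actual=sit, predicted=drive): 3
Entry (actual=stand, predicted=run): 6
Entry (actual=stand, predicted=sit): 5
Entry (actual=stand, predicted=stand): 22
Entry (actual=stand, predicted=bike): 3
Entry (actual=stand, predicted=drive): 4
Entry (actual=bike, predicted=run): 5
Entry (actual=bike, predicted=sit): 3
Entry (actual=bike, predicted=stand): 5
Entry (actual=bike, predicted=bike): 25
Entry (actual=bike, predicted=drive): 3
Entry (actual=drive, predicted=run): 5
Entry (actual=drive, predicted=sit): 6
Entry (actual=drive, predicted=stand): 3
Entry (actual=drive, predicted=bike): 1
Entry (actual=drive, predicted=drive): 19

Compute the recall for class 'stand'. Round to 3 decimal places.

0.550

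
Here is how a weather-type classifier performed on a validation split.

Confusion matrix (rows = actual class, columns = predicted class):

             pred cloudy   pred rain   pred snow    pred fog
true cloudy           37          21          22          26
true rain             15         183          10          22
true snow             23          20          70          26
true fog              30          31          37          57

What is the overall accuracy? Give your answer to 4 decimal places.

0.5508

Accuracy = trace / total = (37+183+70+57=347) / 630 = 347/630 = 0.5508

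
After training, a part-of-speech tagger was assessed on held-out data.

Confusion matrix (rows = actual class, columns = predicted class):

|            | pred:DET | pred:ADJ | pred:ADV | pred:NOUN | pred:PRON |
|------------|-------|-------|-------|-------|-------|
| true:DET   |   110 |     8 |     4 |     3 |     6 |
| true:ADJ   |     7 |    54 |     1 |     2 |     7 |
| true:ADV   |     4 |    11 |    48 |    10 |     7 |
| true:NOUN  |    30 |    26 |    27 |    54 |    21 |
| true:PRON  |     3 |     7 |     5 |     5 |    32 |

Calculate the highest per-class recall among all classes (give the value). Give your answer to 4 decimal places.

0.8397

Per-class recall (TP/(TP+FN)):
  DET: TP=110, FN=8+4+3+6=21 → 110/131 = 0.83969
  ADJ: TP=54, FN=7+1+2+7=17 → 54/71 = 0.76056
  ADV: TP=48, FN=4+11+10+7=32 → 48/80 = 0.60000
  NOUN: TP=54, FN=30+26+27+21=104 → 54/158 = 0.34177
  PRON: TP=32, FN=3+7+5+5=20 → 32/52 = 0.61538
Highest is class 'DET' with recall = 0.8397.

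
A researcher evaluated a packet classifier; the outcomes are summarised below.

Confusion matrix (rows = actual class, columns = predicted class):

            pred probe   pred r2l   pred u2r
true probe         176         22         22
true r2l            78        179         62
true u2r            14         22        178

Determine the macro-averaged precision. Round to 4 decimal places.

0.7129

Per-class precision (TP/(TP+FP)):
  probe: TP=176, FP=78+14=92 → 176/268 = 0.65672
  r2l: TP=179, FP=22+22=44 → 179/223 = 0.80269
  u2r: TP=178, FP=22+62=84 → 178/262 = 0.67939
Macro-precision = mean = (0.65672 + 0.80269 + 0.67939) / 3 = 0.7129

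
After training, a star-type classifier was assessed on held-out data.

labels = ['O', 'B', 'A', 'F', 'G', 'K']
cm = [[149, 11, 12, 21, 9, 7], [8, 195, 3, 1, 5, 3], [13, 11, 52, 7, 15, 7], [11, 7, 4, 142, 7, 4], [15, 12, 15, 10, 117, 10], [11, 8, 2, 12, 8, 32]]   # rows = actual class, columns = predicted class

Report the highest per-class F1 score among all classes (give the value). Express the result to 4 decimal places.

Per-class F1 score (2·TP/(2·TP+FP+FN)):
  O: TP=149, FP=8+13+11+15+11=58, FN=11+12+21+9+7=60 → 298/416 = 0.71635
  B: TP=195, FP=11+11+7+12+8=49, FN=8+3+1+5+3=20 → 390/459 = 0.84967
  A: TP=52, FP=12+3+4+15+2=36, FN=13+11+7+15+7=53 → 104/193 = 0.53886
  F: TP=142, FP=21+1+7+10+12=51, FN=11+7+4+7+4=33 → 284/368 = 0.77174
  G: TP=117, FP=9+5+15+7+8=44, FN=15+12+15+10+10=62 → 234/340 = 0.68824
  K: TP=32, FP=7+3+7+4+10=31, FN=11+8+2+12+8=41 → 64/136 = 0.47059
Highest is class 'B' with F1 score = 0.8497.

0.8497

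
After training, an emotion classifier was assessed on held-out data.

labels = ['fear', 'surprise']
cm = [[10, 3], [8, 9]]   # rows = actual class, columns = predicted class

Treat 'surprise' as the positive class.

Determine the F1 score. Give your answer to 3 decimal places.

0.621

Precision = TP/(TP+FP) = 9/12 = 0.7500
Recall = TP/(TP+FN) = 9/17 = 0.5294
F1 = 2·TP/(2·TP+FP+FN) = 18/29 = 0.621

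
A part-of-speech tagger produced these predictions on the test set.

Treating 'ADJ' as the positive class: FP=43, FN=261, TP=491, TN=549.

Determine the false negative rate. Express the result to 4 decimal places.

0.3471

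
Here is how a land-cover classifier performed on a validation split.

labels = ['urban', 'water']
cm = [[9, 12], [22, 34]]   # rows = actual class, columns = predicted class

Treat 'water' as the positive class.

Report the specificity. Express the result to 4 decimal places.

Specificity = TN/(TN+FP) = 9/(9+12) = 0.4286

0.4286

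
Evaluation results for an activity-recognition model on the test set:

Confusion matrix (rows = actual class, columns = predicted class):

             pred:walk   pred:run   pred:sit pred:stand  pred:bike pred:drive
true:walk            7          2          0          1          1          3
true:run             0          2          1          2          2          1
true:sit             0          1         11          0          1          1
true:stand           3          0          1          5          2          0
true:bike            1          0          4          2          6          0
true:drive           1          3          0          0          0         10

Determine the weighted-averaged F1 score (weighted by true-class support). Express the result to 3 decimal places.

0.549

Per-class F1 score (2·TP/(2·TP+FP+FN)):
  walk: TP=7, FP=0+0+3+1+1=5, FN=2+0+1+1+3=7 → 14/26 = 0.5385
  run: TP=2, FP=2+1+0+0+3=6, FN=0+1+2+2+1=6 → 4/16 = 0.2500
  sit: TP=11, FP=0+1+1+4+0=6, FN=0+1+0+1+1=3 → 22/31 = 0.7097
  stand: TP=5, FP=1+2+0+2+0=5, FN=3+0+1+2+0=6 → 10/21 = 0.4762
  bike: TP=6, FP=1+2+1+2+0=6, FN=1+0+4+2+0=7 → 12/25 = 0.4800
  drive: TP=10, FP=3+1+1+0+0=5, FN=1+3+0+0+0=4 → 20/29 = 0.6897
Weighted-F1 score = Σ (supportᵢ/N)·F1 scoreᵢ with N=74: (14/74)·0.5385 + (8/74)·0.2500 + (14/74)·0.7097 + (11/74)·0.4762 + (13/74)·0.4800 + (14/74)·0.6897 = 0.549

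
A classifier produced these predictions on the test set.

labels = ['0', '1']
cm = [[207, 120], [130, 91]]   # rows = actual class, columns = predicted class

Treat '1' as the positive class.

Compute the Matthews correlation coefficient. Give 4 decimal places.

MCC = (TP·TN − FP·FN) / √((TP+FP)(TP+FN)(TN+FP)(TN+FN))
Numerator = 91·207 − 120·130 = 3237
Denominator = √(211·221·327·337) = √5138689569 = 71684.6537
MCC = 3237 / 71684.6537 = 0.0452

0.0452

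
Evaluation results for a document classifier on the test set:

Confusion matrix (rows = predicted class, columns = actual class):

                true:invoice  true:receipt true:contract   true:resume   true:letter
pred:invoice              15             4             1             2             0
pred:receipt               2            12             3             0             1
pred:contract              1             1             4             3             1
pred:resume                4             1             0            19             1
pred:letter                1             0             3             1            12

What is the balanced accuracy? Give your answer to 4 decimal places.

0.6485

Balanced accuracy = mean of per-class recall.
  invoice: recall = 15/23 = 0.65217
  receipt: recall = 12/18 = 0.66667
  contract: recall = 4/11 = 0.36364
  resume: recall = 19/25 = 0.76000
  letter: recall = 12/15 = 0.80000
Mean = (0.65217 + 0.66667 + 0.36364 + 0.76000 + 0.80000) / 5 = 0.6485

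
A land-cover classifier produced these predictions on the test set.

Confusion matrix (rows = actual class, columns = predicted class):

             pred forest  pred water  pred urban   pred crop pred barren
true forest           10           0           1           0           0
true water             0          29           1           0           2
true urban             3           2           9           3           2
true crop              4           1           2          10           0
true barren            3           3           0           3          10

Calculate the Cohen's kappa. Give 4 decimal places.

0.6069

Observed agreement pₒ = trace/N = 68/98 = 0.69388
Expected agreement pₑ = Σ (rowᵢ·colᵢ)/N² = (11·20 + 32·35 + 19·13 + 17·16 + 19·14)/98² = 0.22126
κ = (pₒ − pₑ)/(1 − pₑ) = (0.69388 − 0.22126)/(1 − 0.22126) = 0.6069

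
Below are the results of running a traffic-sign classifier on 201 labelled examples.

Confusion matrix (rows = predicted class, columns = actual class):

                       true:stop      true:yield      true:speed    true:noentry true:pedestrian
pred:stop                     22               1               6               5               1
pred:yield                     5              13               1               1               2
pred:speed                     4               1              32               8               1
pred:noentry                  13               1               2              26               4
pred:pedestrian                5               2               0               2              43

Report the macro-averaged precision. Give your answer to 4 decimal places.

0.6615

Per-class precision (TP/(TP+FP)):
  stop: TP=22, FP=1+6+5+1=13 → 22/35 = 0.62857
  yield: TP=13, FP=5+1+1+2=9 → 13/22 = 0.59091
  speed: TP=32, FP=4+1+8+1=14 → 32/46 = 0.69565
  noentry: TP=26, FP=13+1+2+4=20 → 26/46 = 0.56522
  pedestrian: TP=43, FP=5+2+0+2=9 → 43/52 = 0.82692
Macro-precision = mean = (0.62857 + 0.59091 + 0.69565 + 0.56522 + 0.82692) / 5 = 0.6615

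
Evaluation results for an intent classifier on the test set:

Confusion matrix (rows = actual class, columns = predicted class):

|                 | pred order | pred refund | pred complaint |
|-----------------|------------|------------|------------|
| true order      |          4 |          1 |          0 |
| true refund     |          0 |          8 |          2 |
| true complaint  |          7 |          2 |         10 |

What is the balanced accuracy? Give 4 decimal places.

0.7088

Balanced accuracy = mean of per-class recall.
  order: recall = 4/5 = 0.80000
  refund: recall = 8/10 = 0.80000
  complaint: recall = 10/19 = 0.52632
Mean = (0.80000 + 0.80000 + 0.52632) / 3 = 0.7088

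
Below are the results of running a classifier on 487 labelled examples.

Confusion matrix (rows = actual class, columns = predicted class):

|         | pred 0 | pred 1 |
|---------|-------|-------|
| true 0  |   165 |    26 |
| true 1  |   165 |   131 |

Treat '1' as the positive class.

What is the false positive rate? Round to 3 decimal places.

0.136

FPR = FP/(FP+TN) = 26/(26+165) = 0.136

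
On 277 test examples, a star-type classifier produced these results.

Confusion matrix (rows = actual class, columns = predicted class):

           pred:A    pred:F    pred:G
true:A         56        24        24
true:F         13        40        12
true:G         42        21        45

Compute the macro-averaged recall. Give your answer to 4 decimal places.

Per-class recall (TP/(TP+FN)):
  A: TP=56, FN=24+24=48 → 56/104 = 0.53846
  F: TP=40, FN=13+12=25 → 40/65 = 0.61538
  G: TP=45, FN=42+21=63 → 45/108 = 0.41667
Macro-recall = mean = (0.53846 + 0.61538 + 0.41667) / 3 = 0.5235

0.5235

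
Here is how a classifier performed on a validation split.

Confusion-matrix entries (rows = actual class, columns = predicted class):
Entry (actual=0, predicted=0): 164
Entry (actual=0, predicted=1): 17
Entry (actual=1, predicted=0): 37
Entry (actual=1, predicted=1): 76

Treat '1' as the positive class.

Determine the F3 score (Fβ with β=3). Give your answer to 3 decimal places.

Fβ = (1+β²)·TP / ((1+β²)·TP + β²·FN + FP), with β²=9
= 10·76 / (10·76 + 9·37 + 17) = 0.685

0.685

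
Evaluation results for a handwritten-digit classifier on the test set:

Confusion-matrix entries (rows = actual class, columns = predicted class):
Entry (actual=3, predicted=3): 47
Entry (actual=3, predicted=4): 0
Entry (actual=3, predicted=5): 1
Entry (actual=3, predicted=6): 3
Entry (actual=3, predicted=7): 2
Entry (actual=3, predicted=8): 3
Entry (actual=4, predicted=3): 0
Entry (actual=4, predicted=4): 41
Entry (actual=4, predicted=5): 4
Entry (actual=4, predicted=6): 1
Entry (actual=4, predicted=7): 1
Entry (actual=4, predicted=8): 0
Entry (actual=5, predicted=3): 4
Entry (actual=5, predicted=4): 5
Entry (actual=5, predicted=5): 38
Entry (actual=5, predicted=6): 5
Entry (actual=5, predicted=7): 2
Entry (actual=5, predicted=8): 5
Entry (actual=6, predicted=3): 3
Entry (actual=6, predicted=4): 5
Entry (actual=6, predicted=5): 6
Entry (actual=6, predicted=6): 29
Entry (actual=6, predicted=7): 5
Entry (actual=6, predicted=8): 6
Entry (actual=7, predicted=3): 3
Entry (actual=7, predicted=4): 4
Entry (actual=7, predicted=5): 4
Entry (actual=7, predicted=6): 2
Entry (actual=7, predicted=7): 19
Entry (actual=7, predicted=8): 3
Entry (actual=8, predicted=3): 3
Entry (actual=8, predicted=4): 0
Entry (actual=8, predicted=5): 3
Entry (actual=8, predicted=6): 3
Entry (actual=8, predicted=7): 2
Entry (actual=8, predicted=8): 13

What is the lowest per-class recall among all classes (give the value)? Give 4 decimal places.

Per-class recall (TP/(TP+FN)):
  3: TP=47, FN=0+1+3+2+3=9 → 47/56 = 0.83929
  4: TP=41, FN=0+4+1+1+0=6 → 41/47 = 0.87234
  5: TP=38, FN=4+5+5+2+5=21 → 38/59 = 0.64407
  6: TP=29, FN=3+5+6+5+6=25 → 29/54 = 0.53704
  7: TP=19, FN=3+4+4+2+3=16 → 19/35 = 0.54286
  8: TP=13, FN=3+0+3+3+2=11 → 13/24 = 0.54167
Lowest is class '6' with recall = 0.5370.

0.5370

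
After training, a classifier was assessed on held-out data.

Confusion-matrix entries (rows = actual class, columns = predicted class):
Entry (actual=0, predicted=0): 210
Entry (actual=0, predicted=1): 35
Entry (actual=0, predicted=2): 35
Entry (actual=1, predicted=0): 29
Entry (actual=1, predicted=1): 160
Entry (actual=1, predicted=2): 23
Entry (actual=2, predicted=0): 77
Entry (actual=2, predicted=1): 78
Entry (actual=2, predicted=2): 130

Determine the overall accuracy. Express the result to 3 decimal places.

Accuracy = trace / total = (210+160+130=500) / 777 = 500/777 = 0.644

0.644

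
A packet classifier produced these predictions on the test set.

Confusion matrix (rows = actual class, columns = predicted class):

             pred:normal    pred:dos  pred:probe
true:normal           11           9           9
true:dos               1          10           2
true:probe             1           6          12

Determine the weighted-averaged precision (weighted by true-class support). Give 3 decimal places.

Per-class precision (TP/(TP+FP)):
  normal: TP=11, FP=1+1=2 → 11/13 = 0.8462
  dos: TP=10, FP=9+6=15 → 10/25 = 0.4000
  probe: TP=12, FP=9+2=11 → 12/23 = 0.5217
Weighted-precision = Σ (supportᵢ/N)·precisionᵢ with N=61: (29/61)·0.8462 + (13/61)·0.4000 + (19/61)·0.5217 = 0.650

0.650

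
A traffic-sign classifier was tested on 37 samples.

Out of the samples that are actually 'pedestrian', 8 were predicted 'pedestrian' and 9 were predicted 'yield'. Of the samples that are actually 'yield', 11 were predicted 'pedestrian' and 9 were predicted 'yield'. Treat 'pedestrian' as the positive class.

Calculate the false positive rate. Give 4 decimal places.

0.5500

FPR = FP/(FP+TN) = 11/(11+9) = 0.5500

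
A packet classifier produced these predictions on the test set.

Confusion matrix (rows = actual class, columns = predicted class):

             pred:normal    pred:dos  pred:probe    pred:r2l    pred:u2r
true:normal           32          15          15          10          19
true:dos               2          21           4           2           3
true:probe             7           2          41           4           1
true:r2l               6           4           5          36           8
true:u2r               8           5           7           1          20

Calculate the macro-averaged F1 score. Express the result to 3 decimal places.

0.539

Per-class F1 score (2·TP/(2·TP+FP+FN)):
  normal: TP=32, FP=2+7+6+8=23, FN=15+15+10+19=59 → 64/146 = 0.4384
  dos: TP=21, FP=15+2+4+5=26, FN=2+4+2+3=11 → 42/79 = 0.5316
  probe: TP=41, FP=15+4+5+7=31, FN=7+2+4+1=14 → 82/127 = 0.6457
  r2l: TP=36, FP=10+2+4+1=17, FN=6+4+5+8=23 → 72/112 = 0.6429
  u2r: TP=20, FP=19+3+1+8=31, FN=8+5+7+1=21 → 40/92 = 0.4348
Macro-F1 score = mean = (0.4384 + 0.5316 + 0.6457 + 0.6429 + 0.4348) / 5 = 0.539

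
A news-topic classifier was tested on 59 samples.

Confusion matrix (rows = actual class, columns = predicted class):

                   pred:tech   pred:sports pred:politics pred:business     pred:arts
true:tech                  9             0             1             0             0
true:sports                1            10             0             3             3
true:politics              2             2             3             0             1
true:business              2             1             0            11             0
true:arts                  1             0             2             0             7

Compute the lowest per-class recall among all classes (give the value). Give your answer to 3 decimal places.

Per-class recall (TP/(TP+FN)):
  tech: TP=9, FN=0+1+0+0=1 → 9/10 = 0.9000
  sports: TP=10, FN=1+0+3+3=7 → 10/17 = 0.5882
  politics: TP=3, FN=2+2+0+1=5 → 3/8 = 0.3750
  business: TP=11, FN=2+1+0+0=3 → 11/14 = 0.7857
  arts: TP=7, FN=1+0+2+0=3 → 7/10 = 0.7000
Lowest is class 'politics' with recall = 0.375.

0.375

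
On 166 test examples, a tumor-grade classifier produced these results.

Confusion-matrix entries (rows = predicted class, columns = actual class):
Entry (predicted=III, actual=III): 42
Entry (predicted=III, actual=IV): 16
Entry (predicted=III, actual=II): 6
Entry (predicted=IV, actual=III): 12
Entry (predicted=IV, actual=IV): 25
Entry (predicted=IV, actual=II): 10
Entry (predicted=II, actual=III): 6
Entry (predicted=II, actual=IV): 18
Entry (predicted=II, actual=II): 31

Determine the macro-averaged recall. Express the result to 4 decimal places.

0.5944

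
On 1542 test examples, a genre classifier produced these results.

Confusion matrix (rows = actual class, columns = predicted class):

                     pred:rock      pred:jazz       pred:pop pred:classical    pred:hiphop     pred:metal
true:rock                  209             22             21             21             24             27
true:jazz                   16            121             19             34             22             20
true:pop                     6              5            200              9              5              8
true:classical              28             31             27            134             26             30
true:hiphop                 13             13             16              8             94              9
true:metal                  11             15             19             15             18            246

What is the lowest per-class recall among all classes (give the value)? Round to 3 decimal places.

Per-class recall (TP/(TP+FN)):
  rock: TP=209, FN=22+21+21+24+27=115 → 209/324 = 0.6451
  jazz: TP=121, FN=16+19+34+22+20=111 → 121/232 = 0.5216
  pop: TP=200, FN=6+5+9+5+8=33 → 200/233 = 0.8584
  classical: TP=134, FN=28+31+27+26+30=142 → 134/276 = 0.4855
  hiphop: TP=94, FN=13+13+16+8+9=59 → 94/153 = 0.6144
  metal: TP=246, FN=11+15+19+15+18=78 → 246/324 = 0.7593
Lowest is class 'classical' with recall = 0.486.

0.486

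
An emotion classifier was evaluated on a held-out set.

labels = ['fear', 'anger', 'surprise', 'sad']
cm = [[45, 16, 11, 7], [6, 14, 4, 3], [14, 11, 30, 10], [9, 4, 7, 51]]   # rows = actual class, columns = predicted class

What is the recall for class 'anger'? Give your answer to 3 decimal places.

Treat 'anger' as positive and all other classes as negative.
recall = TP/(TP+FN).
anger: TP=14, FN=6+4+3=13 → 14/27 = 0.5185

0.519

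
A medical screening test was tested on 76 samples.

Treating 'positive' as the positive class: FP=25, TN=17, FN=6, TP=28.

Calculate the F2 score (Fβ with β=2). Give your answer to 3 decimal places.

Fβ = (1+β²)·TP / ((1+β²)·TP + β²·FN + FP), with β²=4
= 5·28 / (5·28 + 4·6 + 25) = 0.741

0.741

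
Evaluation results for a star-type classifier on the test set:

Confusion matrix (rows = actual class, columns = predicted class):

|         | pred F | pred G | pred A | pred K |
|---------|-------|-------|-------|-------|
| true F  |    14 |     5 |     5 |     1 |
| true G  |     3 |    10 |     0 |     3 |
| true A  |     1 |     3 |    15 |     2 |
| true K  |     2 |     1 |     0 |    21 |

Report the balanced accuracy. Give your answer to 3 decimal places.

0.694

Balanced accuracy = mean of per-class recall.
  F: recall = 14/25 = 0.5600
  G: recall = 10/16 = 0.6250
  A: recall = 15/21 = 0.7143
  K: recall = 21/24 = 0.8750
Mean = (0.5600 + 0.6250 + 0.7143 + 0.8750) / 4 = 0.694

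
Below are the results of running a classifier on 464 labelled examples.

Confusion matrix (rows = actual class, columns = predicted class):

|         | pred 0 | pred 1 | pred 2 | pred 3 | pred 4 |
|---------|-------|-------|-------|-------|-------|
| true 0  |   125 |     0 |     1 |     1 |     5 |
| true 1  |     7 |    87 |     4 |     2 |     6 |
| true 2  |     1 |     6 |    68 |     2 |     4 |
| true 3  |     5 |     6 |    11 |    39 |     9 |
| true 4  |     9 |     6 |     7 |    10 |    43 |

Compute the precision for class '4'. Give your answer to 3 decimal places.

Take TP from the diagonal, FP from the rest of the '4' prediction marginal, FN from the rest of the '4' actual marginal.
precision = TP/(TP+FP).
4: TP=43, FP=5+6+4+9=24 → 43/67 = 0.6418

0.642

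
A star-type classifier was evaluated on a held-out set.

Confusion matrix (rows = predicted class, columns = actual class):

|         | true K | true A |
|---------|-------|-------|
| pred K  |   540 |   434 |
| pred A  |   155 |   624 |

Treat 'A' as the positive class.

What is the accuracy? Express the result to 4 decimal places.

Accuracy = (TP+TN)/N = (624+540)/1753 = 0.6640

0.6640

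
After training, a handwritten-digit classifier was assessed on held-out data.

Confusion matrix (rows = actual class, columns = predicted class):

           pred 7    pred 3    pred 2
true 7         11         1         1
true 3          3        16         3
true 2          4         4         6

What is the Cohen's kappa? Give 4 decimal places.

0.4990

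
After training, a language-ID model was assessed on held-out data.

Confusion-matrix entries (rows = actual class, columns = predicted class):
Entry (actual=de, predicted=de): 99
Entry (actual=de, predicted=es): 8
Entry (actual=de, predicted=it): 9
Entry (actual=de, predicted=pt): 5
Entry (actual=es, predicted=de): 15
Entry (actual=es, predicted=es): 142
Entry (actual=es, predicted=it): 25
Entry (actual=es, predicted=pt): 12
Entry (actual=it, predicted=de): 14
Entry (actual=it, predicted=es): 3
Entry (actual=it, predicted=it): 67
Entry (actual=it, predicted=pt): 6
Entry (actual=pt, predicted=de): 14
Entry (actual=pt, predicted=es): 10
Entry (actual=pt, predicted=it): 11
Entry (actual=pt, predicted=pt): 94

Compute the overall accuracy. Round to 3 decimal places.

0.753

Accuracy = trace / total = (99+142+67+94=402) / 534 = 402/534 = 0.753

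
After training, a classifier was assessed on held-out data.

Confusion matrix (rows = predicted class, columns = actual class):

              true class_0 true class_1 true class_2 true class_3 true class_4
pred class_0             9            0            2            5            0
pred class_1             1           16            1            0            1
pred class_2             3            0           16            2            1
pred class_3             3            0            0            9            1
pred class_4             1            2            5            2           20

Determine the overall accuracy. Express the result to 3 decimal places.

Accuracy = trace / total = (9+16+16+9+20=70) / 100 = 70/100 = 0.700

0.700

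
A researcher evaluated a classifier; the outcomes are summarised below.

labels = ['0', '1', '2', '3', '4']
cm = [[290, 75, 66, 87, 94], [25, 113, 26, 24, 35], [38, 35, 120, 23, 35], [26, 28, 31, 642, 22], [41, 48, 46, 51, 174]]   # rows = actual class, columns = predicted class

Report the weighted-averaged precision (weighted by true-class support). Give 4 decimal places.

Per-class precision (TP/(TP+FP)):
  0: TP=290, FP=25+38+26+41=130 → 290/420 = 0.69048
  1: TP=113, FP=75+35+28+48=186 → 113/299 = 0.37793
  2: TP=120, FP=66+26+31+46=169 → 120/289 = 0.41522
  3: TP=642, FP=87+24+23+51=185 → 642/827 = 0.77630
  4: TP=174, FP=94+35+35+22=186 → 174/360 = 0.48333
Weighted-precision = Σ (supportᵢ/N)·precisionᵢ with N=2195: (612/2195)·0.69048 + (223/2195)·0.37793 + (251/2195)·0.41522 + (749/2195)·0.77630 + (360/2195)·0.48333 = 0.6226

0.6226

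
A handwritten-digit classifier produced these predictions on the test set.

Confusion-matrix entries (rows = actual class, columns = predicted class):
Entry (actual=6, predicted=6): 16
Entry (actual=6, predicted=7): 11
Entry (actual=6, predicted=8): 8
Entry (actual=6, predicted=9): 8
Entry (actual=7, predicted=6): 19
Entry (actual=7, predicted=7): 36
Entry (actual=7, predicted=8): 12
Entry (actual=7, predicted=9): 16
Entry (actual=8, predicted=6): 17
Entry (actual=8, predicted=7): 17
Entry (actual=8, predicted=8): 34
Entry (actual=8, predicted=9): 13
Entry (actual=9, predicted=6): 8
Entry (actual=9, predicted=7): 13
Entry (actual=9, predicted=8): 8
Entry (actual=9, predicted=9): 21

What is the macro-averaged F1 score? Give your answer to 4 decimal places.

Per-class F1 score (2·TP/(2·TP+FP+FN)):
  6: TP=16, FP=19+17+8=44, FN=11+8+8=27 → 32/103 = 0.31068
  7: TP=36, FP=11+17+13=41, FN=19+12+16=47 → 72/160 = 0.45000
  8: TP=34, FP=8+12+8=28, FN=17+17+13=47 → 68/143 = 0.47552
  9: TP=21, FP=8+16+13=37, FN=8+13+8=29 → 42/108 = 0.38889
Macro-F1 score = mean = (0.31068 + 0.45000 + 0.47552 + 0.38889) / 4 = 0.4063

0.4063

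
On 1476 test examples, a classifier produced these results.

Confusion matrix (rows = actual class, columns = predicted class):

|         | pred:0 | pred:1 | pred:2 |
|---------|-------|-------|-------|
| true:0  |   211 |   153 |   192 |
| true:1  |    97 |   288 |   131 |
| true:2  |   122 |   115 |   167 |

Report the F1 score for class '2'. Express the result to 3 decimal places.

0.374

F1 score = 2·TP/(2·TP+FP+FN).
2: TP=167, FP=192+131=323, FN=122+115=237 → 334/894 = 0.3736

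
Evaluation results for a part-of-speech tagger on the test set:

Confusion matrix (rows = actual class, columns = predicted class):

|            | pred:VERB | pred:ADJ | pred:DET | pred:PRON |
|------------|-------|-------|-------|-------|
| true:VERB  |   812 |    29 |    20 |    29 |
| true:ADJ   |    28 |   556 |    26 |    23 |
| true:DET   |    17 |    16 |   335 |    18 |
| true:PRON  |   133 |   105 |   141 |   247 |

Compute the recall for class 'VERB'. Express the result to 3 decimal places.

0.912

Take TP from the diagonal, FP from the rest of the 'VERB' prediction marginal, FN from the rest of the 'VERB' actual marginal.
recall = TP/(TP+FN).
VERB: TP=812, FN=29+20+29=78 → 812/890 = 0.9124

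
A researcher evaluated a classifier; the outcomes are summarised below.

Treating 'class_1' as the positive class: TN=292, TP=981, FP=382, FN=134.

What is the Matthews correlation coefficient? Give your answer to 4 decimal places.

MCC = (TP·TN − FP·FN) / √((TP+FP)(TP+FN)(TN+FP)(TN+FN))
Numerator = 981·292 − 382·134 = 235264
Denominator = √(1363·1115·674·426) = √436355263380 = 660571.9214
MCC = 235264 / 660571.9214 = 0.3562

0.3562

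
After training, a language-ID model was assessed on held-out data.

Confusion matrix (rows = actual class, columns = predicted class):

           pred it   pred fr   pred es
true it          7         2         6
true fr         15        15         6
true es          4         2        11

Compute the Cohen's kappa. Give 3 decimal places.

Observed agreement pₒ = trace/N = 33/68 = 0.4853
Expected agreement pₑ = Σ (rowᵢ·colᵢ)/N² = (15·26 + 36·19 + 17·23)/68² = 0.3168
κ = (pₒ − pₑ)/(1 − pₑ) = (0.4853 − 0.3168)/(1 − 0.3168) = 0.247

0.247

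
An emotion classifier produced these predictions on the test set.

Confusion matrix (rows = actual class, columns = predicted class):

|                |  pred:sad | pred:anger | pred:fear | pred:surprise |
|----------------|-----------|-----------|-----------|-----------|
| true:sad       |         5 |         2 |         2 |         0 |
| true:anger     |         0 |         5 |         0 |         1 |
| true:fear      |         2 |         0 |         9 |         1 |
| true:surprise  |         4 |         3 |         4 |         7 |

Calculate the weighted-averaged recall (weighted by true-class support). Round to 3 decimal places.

0.578

Per-class recall (TP/(TP+FN)):
  sad: TP=5, FN=2+2+0=4 → 5/9 = 0.5556
  anger: TP=5, FN=0+0+1=1 → 5/6 = 0.8333
  fear: TP=9, FN=2+0+1=3 → 9/12 = 0.7500
  surprise: TP=7, FN=4+3+4=11 → 7/18 = 0.3889
Weighted-recall = Σ (supportᵢ/N)·recallᵢ with N=45: (9/45)·0.5556 + (6/45)·0.8333 + (12/45)·0.7500 + (18/45)·0.3889 = 0.578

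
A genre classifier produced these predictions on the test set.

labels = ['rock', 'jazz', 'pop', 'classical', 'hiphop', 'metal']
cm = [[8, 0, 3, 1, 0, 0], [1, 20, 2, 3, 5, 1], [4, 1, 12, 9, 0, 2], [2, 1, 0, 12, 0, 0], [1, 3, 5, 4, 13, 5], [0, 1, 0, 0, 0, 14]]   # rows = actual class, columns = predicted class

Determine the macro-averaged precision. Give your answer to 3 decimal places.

Per-class precision (TP/(TP+FP)):
  rock: TP=8, FP=1+4+2+1+0=8 → 8/16 = 0.5000
  jazz: TP=20, FP=0+1+1+3+1=6 → 20/26 = 0.7692
  pop: TP=12, FP=3+2+0+5+0=10 → 12/22 = 0.5455
  classical: TP=12, FP=1+3+9+4+0=17 → 12/29 = 0.4138
  hiphop: TP=13, FP=0+5+0+0+0=5 → 13/18 = 0.7222
  metal: TP=14, FP=0+1+2+0+5=8 → 14/22 = 0.6364
Macro-precision = mean = (0.5000 + 0.7692 + 0.5455 + 0.4138 + 0.7222 + 0.6364) / 6 = 0.598

0.598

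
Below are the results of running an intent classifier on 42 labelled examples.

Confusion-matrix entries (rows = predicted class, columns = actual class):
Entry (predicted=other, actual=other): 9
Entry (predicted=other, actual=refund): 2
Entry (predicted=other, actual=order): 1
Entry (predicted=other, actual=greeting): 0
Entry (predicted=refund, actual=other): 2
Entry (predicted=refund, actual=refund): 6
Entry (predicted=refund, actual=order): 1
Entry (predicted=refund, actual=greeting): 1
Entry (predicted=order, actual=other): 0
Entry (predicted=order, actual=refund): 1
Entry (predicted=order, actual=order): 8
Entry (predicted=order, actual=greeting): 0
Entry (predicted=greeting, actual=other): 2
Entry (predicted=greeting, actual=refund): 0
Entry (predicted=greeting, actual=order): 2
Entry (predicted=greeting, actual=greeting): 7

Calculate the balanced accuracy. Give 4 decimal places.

0.7252

Balanced accuracy = mean of per-class recall.
  other: recall = 9/13 = 0.69231
  refund: recall = 6/9 = 0.66667
  order: recall = 8/12 = 0.66667
  greeting: recall = 7/8 = 0.87500
Mean = (0.69231 + 0.66667 + 0.66667 + 0.87500) / 4 = 0.7252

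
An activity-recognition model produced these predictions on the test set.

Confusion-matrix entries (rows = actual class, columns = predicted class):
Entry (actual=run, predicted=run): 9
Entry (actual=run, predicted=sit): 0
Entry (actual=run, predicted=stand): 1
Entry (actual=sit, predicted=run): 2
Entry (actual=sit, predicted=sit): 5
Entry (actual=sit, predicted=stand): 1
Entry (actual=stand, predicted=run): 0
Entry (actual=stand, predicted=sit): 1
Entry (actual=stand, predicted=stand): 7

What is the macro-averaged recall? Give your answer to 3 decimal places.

Per-class recall (TP/(TP+FN)):
  run: TP=9, FN=0+1=1 → 9/10 = 0.9000
  sit: TP=5, FN=2+1=3 → 5/8 = 0.6250
  stand: TP=7, FN=0+1=1 → 7/8 = 0.8750
Macro-recall = mean = (0.9000 + 0.6250 + 0.8750) / 3 = 0.800

0.800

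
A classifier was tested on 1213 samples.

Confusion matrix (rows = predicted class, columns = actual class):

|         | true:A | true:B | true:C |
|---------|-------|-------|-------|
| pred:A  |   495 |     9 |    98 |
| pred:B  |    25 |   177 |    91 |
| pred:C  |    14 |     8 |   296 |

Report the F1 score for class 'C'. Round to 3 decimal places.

0.737

Take TP from the diagonal, FP from the rest of the 'C' prediction marginal, FN from the rest of the 'C' actual marginal.
F1 score = 2·TP/(2·TP+FP+FN).
C: TP=296, FP=14+8=22, FN=98+91=189 → 592/803 = 0.7372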